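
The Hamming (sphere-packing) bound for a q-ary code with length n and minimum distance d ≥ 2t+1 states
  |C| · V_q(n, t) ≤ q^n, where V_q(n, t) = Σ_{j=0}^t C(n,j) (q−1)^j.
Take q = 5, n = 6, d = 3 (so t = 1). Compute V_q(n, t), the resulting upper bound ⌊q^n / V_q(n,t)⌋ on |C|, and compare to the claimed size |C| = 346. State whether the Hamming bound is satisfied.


V_q(n, t) = 25, q^n = 15625, Hamming bound = 625, |C| = 346 ≤ bound (satisfied).

Step 1: Compute V_q(n, t) = Σ_{j=0}^1 C(n, j) (q−1)^j.
  j = 0: C(6,0)·(4)^0 = 1·1 = 1.
  j = 1: C(6,1)·(4)^1 = 6·4 = 24.
  V_q(n, t) = 1 + 24 = 25.
Step 2: q^n = 5^6 = 15625.
Step 3: Hamming bound ⌊q^n / V_q(n,t)⌋ = ⌊15625/25⌋ = 625.
Step 4: Compare |C| = 346 to 625: satisfied.
The claimed |C| lies below the Hamming bound.


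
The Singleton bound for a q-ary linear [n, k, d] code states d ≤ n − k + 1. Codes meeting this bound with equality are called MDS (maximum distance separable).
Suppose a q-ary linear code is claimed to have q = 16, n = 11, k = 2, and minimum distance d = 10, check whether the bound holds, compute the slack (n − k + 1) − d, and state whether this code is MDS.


Singleton RHS = n − k + 1 = 10, slack = 0, bound satisfied, MDS.

Singleton bound: d ≤ n − k + 1.
Here n = 11, k = 2, so n − k + 1 = 10.
Given d = 10, check d ≤ 10: YES.
Slack = (n − k + 1) − d = 0.
The code is MDS (slack = 0).
Description: the claimed parameters are [11, 2, 10]_16; such a code would be MDS (meets Singleton bound).


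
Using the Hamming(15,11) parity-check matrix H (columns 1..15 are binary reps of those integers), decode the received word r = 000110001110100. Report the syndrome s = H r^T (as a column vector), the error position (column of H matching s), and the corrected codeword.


s = (0, 1, 0, 0)^T, error position = 4, corrected codeword c = 000010001110100

Compute s = H r^T mod 2 one row at a time:
  s_1 = 0 + 1 + 1 + 1 + 0 + 1 + 0 + 0 = 4 ≡ 0 (mod 2).
  s_2 = 1 + 1 + 0 + 0 + 0 + 1 + 0 + 0 = 3 ≡ 1 (mod 2).
  s_3 = 0 + 0 + 0 + 0 + 1 + 1 + 0 + 0 = 2 ≡ 0 (mod 2).
  s_4 = 0 + 0 + 1 + 0 + 1 + 1 + 1 + 0 = 4 ≡ 0 (mod 2).
s = (0, 1, 0, 0)^T — this equals column 4 of H (binary 0100), so error is at position 4.
Correct: flip bit 4 of r = 000110001110100 to get c = 000010001110100.


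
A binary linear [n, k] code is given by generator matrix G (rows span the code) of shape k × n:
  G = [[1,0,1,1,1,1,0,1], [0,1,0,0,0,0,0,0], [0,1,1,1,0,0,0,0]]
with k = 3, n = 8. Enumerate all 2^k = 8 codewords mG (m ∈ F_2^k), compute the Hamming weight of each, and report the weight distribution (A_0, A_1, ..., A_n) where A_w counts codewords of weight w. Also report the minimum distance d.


Weight distribution: A_0 = 1, A_1 = 1, A_2 = 1, A_3 = 1, A_4 = 1, A_5 = 1, A_6 = 1, A_7 = 1. Minimum distance d = 1.

Enumerate all 2^3 = 8 messages m ∈ F_2^3.
For each, compute codeword c = mG in F_2^8, then tally its weight.
  m = 000 → c = 00000000, weight = 0.
  m = 100 → c = 10111101, weight = 6.
  m = 010 → c = 01000000, weight = 1.
  m = 110 → c = 11111101, weight = 7.
  m = 001 → c = 01110000, weight = 3.
  m = 101 → c = 11001101, weight = 5.
  m = 011 → c = 00110000, weight = 2.
  m = 111 → c = 10001101, weight = 4.
Tally weights:
  weight 0: 1 codewords.
  weight 1: 1 codewords.
  weight 2: 1 codewords.
  weight 3: 1 codewords.
  weight 4: 1 codewords.
  weight 5: 1 codewords.
  weight 6: 1 codewords.
  weight 7: 1 codewords.
Minimum distance d = smallest w > 0 with A_w > 0 = 1.
Sanity: Σ A_w = 8 = 2^3 = 8 ✓.


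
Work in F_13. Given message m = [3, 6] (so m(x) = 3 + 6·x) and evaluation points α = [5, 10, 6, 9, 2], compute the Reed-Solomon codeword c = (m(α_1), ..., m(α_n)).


c = [7, 11, 0, 5, 2]

Message polynomial: m(x) = 3 + 6·x (mod 13).
For each evaluation point α_i, compute m(α_i) mod 13:
  α_1 = 5: Horner steps 6 → 7, so m(5) = 7.
  α_2 = 10: Horner steps 6 → 11, so m(10) = 11.
  α_3 = 6: Horner steps 6 → 0, so m(6) = 0.
  α_4 = 9: Horner steps 6 → 5, so m(9) = 5.
  α_5 = 2: Horner steps 6 → 2, so m(2) = 2.
Codeword c = [7, 11, 0, 5, 2] ∈ F_13^5.


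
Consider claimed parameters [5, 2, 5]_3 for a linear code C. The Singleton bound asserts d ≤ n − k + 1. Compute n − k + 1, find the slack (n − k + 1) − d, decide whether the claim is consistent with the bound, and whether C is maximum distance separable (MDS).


Singleton RHS = n − k + 1 = 4, slack = -1, bound violated (no such code; not MDS).

Singleton bound: d ≤ n − k + 1.
Here n = 5, k = 2, so n − k + 1 = 4.
Given d = 5, check d ≤ 4: NO.
Slack = (n − k + 1) − d = -1.
The slack is negative: d = 5 exceeds n − k + 1 = 4 by 1, so the Singleton bound is violated and no linear [5, 2, 5]_3 code can exist. In particular it is not MDS (MDS requires d = n − k + 1 exactly).
Description: the claimed parameters are [5, 2, 5]_3; such a code would be impossible (violates the Singleton bound).


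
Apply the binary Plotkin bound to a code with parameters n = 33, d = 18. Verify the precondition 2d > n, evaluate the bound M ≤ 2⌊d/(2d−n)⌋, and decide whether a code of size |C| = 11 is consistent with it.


Plotkin bound M ≤ 12; given |C| = 11 ≤ bound (satisfied).

Check applicability: 2d = 36, n = 33.
2d − n = 3 > 0, so Plotkin applies.
Compute d/(2d−n) = 18/3 ≈ 6.0000.
⌊d/(2d−n)⌋ = 6.
Plotkin bound: M ≤ 2·6 = 12.
Given |C| = 11, check: satisfied.
This |C| is below the Plotkin bound.


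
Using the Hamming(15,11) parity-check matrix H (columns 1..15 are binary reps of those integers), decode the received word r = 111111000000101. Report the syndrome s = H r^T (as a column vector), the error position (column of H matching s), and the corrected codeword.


s = (0, 1, 0, 1)^T, error position = 5, corrected codeword c = 111101000000101

Compute s = H r^T mod 2 one row at a time:
  s_1 = 0 + 0 + 0 + 0 + 0 + 1 + 0 + 1 = 2 ≡ 0 (mod 2).
  s_2 = 1 + 1 + 1 + 0 + 0 + 1 + 0 + 1 = 5 ≡ 1 (mod 2).
  s_3 = 1 + 1 + 1 + 0 + 0 + 0 + 0 + 1 = 4 ≡ 0 (mod 2).
  s_4 = 1 + 1 + 1 + 0 + 0 + 0 + 1 + 1 = 5 ≡ 1 (mod 2).
s = (0, 1, 0, 1)^T — this equals column 5 of H (binary 0101), so error is at position 5.
Correct: flip bit 5 of r = 111111000000101 to get c = 111101000000101.


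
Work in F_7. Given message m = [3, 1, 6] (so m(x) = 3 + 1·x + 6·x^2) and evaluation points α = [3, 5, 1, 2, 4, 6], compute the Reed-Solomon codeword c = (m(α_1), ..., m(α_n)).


c = [4, 4, 3, 1, 5, 1]

Message polynomial: m(x) = 3 + 1·x + 6·x^2 (mod 7).
For each evaluation point α_i, compute m(α_i) mod 7:
  α_1 = 3: Horner steps 6 → 5 → 4, so m(3) = 4.
  α_2 = 5: Horner steps 6 → 3 → 4, so m(5) = 4.
  α_3 = 1: Horner steps 6 → 0 → 3, so m(1) = 3.
  α_4 = 2: Horner steps 6 → 6 → 1, so m(2) = 1.
  α_5 = 4: Horner steps 6 → 4 → 5, so m(4) = 5.
  α_6 = 6: Horner steps 6 → 2 → 1, so m(6) = 1.
Codeword c = [4, 4, 3, 1, 5, 1] ∈ F_7^6.


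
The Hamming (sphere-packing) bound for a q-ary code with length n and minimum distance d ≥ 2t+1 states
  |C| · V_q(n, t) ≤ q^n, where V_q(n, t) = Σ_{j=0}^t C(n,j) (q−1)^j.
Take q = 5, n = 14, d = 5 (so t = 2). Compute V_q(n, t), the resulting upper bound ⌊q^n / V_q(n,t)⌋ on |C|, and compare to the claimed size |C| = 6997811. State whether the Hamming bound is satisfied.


V_q(n, t) = 1513, q^n = 6103515625, Hamming bound = 4034048, |C| = 6997811 > bound (violated).

Step 1: Compute V_q(n, t) = Σ_{j=0}^2 C(n, j) (q−1)^j.
  j = 0: C(14,0)·(4)^0 = 1·1 = 1.
  j = 1: C(14,1)·(4)^1 = 14·4 = 56.
  j = 2: C(14,2)·(4)^2 = 91·16 = 1456.
  V_q(n, t) = 1 + 56 + 1456 = 1513.
Step 2: q^n = 5^14 = 6103515625.
Step 3: Hamming bound ⌊q^n / V_q(n,t)⌋ = ⌊6103515625/1513⌋ = 4034048.
Step 4: Compare |C| = 6997811 to 4034048: violated.
The claimed |C| lies above the Hamming bound, so no 5-ary code of length 14 with d ≥ 5 can have 6997811 codewords.


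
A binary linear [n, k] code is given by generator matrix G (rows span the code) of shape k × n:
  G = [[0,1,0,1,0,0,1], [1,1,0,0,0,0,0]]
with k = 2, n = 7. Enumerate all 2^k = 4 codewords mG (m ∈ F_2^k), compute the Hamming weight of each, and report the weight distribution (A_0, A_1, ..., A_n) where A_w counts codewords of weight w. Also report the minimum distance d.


Weight distribution: A_0 = 1, A_2 = 1, A_3 = 2. Minimum distance d = 2.

Enumerate all 2^2 = 4 messages m ∈ F_2^2.
For each, compute codeword c = mG in F_2^7, then tally its weight.
  m = 00 → c = 0000000, weight = 0.
  m = 10 → c = 0101001, weight = 3.
  m = 01 → c = 1100000, weight = 2.
  m = 11 → c = 1001001, weight = 3.
Tally weights:
  weight 0: 1 codewords.
  weight 2: 1 codewords.
  weight 3: 2 codewords.
Minimum distance d = smallest w > 0 with A_w > 0 = 2.
Sanity: Σ A_w = 4 = 2^2 = 4 ✓.


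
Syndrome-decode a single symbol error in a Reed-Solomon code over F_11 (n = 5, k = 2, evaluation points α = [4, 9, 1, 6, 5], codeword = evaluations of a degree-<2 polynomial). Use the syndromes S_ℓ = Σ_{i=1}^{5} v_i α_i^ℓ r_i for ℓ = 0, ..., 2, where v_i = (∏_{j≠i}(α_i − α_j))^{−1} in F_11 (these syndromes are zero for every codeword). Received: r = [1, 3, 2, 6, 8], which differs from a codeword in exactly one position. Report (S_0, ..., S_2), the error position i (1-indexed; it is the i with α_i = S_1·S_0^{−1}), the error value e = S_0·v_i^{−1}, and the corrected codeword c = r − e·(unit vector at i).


S = (8, 4, 2), error at position 4, error magnitude e = 2, c = [1, 3, 2, 4, 8].

Step 1: column multipliers v_i = (∏_{j≠i}(α_i − α_j))^{−1} mod 11.
  i = 1 (α = 4): (4−9)(4−1)(4−6)(4−5) = (−5)·3·(−2)·(−1) = −30 ≡ 3, so v_1 = 3^{−1} = 4 (mod 11).
  i = 2 (α = 9): (9−4)(9−1)(9−6)(9−5) = 5·8·3·4 = 480 ≡ 7, so v_2 = 7^{−1} = 8 (mod 11).
  i = 3 (α = 1): (1−4)(1−9)(1−6)(1−5) = (−3)·(−8)·(−5)·(−4) = 480 ≡ 7, so v_3 = 7^{−1} = 8 (mod 11).
  i = 4 (α = 6): (6−4)(6−9)(6−1)(6−5) = 2·(−3)·5·1 = −30 ≡ 3, so v_4 = 3^{−1} = 4 (mod 11).
  i = 5 (α = 5): (5−4)(5−9)(5−1)(5−6) = 1·(−4)·4·(−1) = 16 ≡ 5, so v_5 = 5^{−1} = 9 (mod 11).
  v = [4, 8, 8, 4, 9].
Step 2: syndromes of r = [1, 3, 2, 6, 8] (all sums mod 11).
  S_0 = Σ v_i r_i = 4·1 + 8·3 + 8·2 + 4·6 + 9·8 = 140 ≡ 8.
  S_1 = Σ v_i α_i r_i = 4·4·1 + 8·9·3 + 8·1·2 + 4·6·6 + 9·5·8 = 752 ≡ 4.
  α_i^2 mod 11 = [5, 4, 1, 3, 3].
  S_2 = Σ v_i α_i^2 r_i = 4·5·1 + 8·4·3 + 8·1·2 + 4·3·6 + 9·3·8 = 420 ≡ 2.
  S = (8, 4, 2) ≠ 0, so r is not a codeword (an error is present).
Step 3: locate the error. For a single error e at position i, S_ℓ = v_i·e·α_i^ℓ, so α_err = S_1/S_0.
  S_0^{−1} = 8^{−1} = 7 (mod 11), so α_err = 4·7 = 28 ≡ 6 = α_4. Error position i = 4.
  Consistency check: S_2/S_1 = 2·3 = 6 ≡ 6 = α_err ✓ (single-error assumption holds).
Step 4: error magnitude e = S_0/v_4 = S_0·∏_{j≠4}(α_4 − α_j) = 8·3 = 24 ≡ 2 (mod 11).
Step 5: correct position 4: c_4 = r_4 − e = 6 − 2 ≡ 4 (mod 11). Hence c = [1, 3, 2, 4, 8].
  Check: interpolating c through the α_i gives m(x) = 6 + 7·x (degree < 2) with m(α_i) = c_i for every i, so c is indeed a codeword.


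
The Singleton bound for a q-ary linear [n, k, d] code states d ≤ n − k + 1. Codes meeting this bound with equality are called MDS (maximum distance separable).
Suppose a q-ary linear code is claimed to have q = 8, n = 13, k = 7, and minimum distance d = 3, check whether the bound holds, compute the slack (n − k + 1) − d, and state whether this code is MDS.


Singleton RHS = n − k + 1 = 7, slack = 4, bound satisfied, not MDS.

Singleton bound: d ≤ n − k + 1.
Here n = 13, k = 7, so n − k + 1 = 7.
Given d = 3, check d ≤ 7: YES.
Slack = (n − k + 1) − d = 4.
The code is NOT MDS (slack = 4 > 0).
Description: the claimed parameters are [13, 7, 3]_8; such a code would be non-MDS.


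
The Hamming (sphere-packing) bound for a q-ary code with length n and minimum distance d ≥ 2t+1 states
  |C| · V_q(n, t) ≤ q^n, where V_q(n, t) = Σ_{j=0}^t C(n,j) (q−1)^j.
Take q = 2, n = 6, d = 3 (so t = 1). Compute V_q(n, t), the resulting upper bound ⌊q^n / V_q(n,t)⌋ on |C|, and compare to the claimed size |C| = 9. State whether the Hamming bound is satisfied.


V_q(n, t) = 7, q^n = 64, Hamming bound = 9, |C| = 9 ≤ bound (satisfied).

Step 1: Compute V_q(n, t) = Σ_{j=0}^1 C(n, j) (q−1)^j.
  j = 0: C(6,0)·(1)^0 = 1·1 = 1.
  j = 1: C(6,1)·(1)^1 = 6·1 = 6.
  V_q(n, t) = 1 + 6 = 7.
Step 2: q^n = 2^6 = 64.
Step 3: Hamming bound ⌊q^n / V_q(n,t)⌋ = ⌊64/7⌋ = 9.
Step 4: Compare |C| = 9 to 9: satisfied.
The claimed |C| lies at the Hamming bound (tight).


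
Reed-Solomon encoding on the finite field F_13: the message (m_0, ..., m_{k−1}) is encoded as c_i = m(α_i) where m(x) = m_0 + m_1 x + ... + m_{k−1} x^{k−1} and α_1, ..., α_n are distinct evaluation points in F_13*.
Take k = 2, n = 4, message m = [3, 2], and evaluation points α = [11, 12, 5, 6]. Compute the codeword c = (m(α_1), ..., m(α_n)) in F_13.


c = [12, 1, 0, 2]

Message polynomial: m(x) = 3 + 2·x (mod 13).
For each evaluation point α_i, compute m(α_i) mod 13:
  α_1 = 11: Horner steps 2 → 12, so m(11) = 12.
  α_2 = 12: Horner steps 2 → 1, so m(12) = 1.
  α_3 = 5: Horner steps 2 → 0, so m(5) = 0.
  α_4 = 6: Horner steps 2 → 2, so m(6) = 2.
Codeword c = [12, 1, 0, 2] ∈ F_13^4.


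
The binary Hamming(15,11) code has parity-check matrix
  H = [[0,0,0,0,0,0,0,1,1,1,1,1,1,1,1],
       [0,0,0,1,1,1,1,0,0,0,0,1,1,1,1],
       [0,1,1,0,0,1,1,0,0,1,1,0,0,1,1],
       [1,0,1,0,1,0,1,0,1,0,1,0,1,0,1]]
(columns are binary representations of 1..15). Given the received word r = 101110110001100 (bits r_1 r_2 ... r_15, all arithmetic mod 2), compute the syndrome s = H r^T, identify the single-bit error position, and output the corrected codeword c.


s = (1, 1, 0, 1)^T, error position = 13, corrected codeword c = 101110110001000

Compute s = H r^T mod 2 one row at a time:
  s_1 = 1 + 0 + 0 + 0 + 1 + 1 + 0 + 0 = 3 ≡ 1 (mod 2).
  s_2 = 1 + 1 + 0 + 1 + 1 + 1 + 0 + 0 = 5 ≡ 1 (mod 2).
  s_3 = 0 + 1 + 0 + 1 + 0 + 0 + 0 + 0 = 2 ≡ 0 (mod 2).
  s_4 = 1 + 1 + 1 + 1 + 0 + 0 + 1 + 0 = 5 ≡ 1 (mod 2).
s = (1, 1, 0, 1)^T — this equals column 13 of H (binary 1101), so error is at position 13.
Correct: flip bit 13 of r = 101110110001100 to get c = 101110110001000.


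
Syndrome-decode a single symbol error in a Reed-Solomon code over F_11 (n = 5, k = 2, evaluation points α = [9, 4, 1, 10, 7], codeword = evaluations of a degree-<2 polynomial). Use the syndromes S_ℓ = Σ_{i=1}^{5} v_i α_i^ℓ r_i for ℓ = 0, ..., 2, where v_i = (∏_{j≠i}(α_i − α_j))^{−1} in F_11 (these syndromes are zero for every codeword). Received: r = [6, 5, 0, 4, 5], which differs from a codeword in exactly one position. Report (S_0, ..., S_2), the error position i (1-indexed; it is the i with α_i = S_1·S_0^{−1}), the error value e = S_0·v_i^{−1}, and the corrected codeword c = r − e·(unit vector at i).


S = (8, 1, 7), error at position 5, error magnitude e = 6, c = [6, 5, 0, 4, 10].

Step 1: column multipliers v_i = (∏_{j≠i}(α_i − α_j))^{−1} mod 11.
  i = 1 (α = 9): (9−4)(9−1)(9−10)(9−7) = 5·8·(−1)·2 = −80 ≡ 8, so v_1 = 8^{−1} = 7 (mod 11).
  i = 2 (α = 4): (4−9)(4−1)(4−10)(4−7) = (−5)·3·(−6)·(−3) = −270 ≡ 5, so v_2 = 5^{−1} = 9 (mod 11).
  i = 3 (α = 1): (1−9)(1−4)(1−10)(1−7) = (−8)·(−3)·(−9)·(−6) = 1296 ≡ 9, so v_3 = 9^{−1} = 5 (mod 11).
  i = 4 (α = 10): (10−9)(10−4)(10−1)(10−7) = 1·6·9·3 = 162 ≡ 8, so v_4 = 8^{−1} = 7 (mod 11).
  i = 5 (α = 7): (7−9)(7−4)(7−1)(7−10) = (−2)·3·6·(−3) = 108 ≡ 9, so v_5 = 9^{−1} = 5 (mod 11).
  v = [7, 9, 5, 7, 5].
Step 2: syndromes of r = [6, 5, 0, 4, 5] (all sums mod 11).
  S_0 = Σ v_i r_i = 7·6 + 9·5 + 5·0 + 7·4 + 5·5 = 140 ≡ 8.
  S_1 = Σ v_i α_i r_i = 7·9·6 + 9·4·5 + 5·1·0 + 7·10·4 + 5·7·5 = 1013 ≡ 1.
  α_i^2 mod 11 = [4, 5, 1, 1, 5].
  S_2 = Σ v_i α_i^2 r_i = 7·4·6 + 9·5·5 + 5·1·0 + 7·1·4 + 5·5·5 = 546 ≡ 7.
  S = (8, 1, 7) ≠ 0, so r is not a codeword (an error is present).
Step 3: locate the error. For a single error e at position i, S_ℓ = v_i·e·α_i^ℓ, so α_err = S_1/S_0.
  S_0^{−1} = 8^{−1} = 7 (mod 11), so α_err = 1·7 = 7 ≡ 7 = α_5. Error position i = 5.
  Consistency check: S_2/S_1 = 7·1 = 7 ≡ 7 = α_err ✓ (single-error assumption holds).
Step 4: error magnitude e = S_0/v_5 = S_0·∏_{j≠5}(α_5 − α_j) = 8·9 = 72 ≡ 6 (mod 11).
Step 5: correct position 5: c_5 = r_5 − e = 5 − 6 ≡ 10 (mod 11). Hence c = [6, 5, 0, 4, 10].
  Check: interpolating c through the α_i gives m(x) = 2 + 9·x (degree < 2) with m(α_i) = c_i for every i, so c is indeed a codeword.


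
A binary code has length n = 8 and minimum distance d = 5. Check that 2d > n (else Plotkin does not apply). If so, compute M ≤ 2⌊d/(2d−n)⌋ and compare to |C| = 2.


Plotkin bound M ≤ 4; given |C| = 2 ≤ bound (satisfied).

Check applicability: 2d = 10, n = 8.
2d − n = 2 > 0, so Plotkin applies.
Compute d/(2d−n) = 5/2 ≈ 2.5000.
⌊d/(2d−n)⌋ = 2.
Plotkin bound: M ≤ 2·2 = 4.
Given |C| = 2, check: satisfied.
This |C| is below the Plotkin bound.


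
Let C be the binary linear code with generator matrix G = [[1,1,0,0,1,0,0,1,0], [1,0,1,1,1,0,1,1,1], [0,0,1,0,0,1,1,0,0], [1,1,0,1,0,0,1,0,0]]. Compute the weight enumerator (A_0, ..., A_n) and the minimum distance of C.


Weight distribution: A_0 = 1, A_3 = 2, A_4 = 5, A_5 = 4, A_6 = 2, A_7 = 2. Minimum distance d = 3.

Enumerate all 2^4 = 16 messages m ∈ F_2^4.
For each, compute codeword c = mG in F_2^9, then tally its weight.
  m = 0000 → c = 000000000, weight = 0.
  m = 1000 → c = 110010010, weight = 4.
  m = 0100 → c = 101110111, weight = 7.
  m = 1100 → c = 011100101, weight = 5.
  m = 0010 → c = 001001100, weight = 3.
  m = 1010 → c = 111011110, weight = 7.
  m = 0110 → c = 100111011, weight = 6.
  m = 1110 → c = 010101001, weight = 4.
  m = 0001 → c = 110100100, weight = 4.
  m = 1001 → c = 000110110, weight = 4.
  m = 0101 → c = 011010011, weight = 5.
  m = 1101 → c = 101000001, weight = 3.
  m = 0011 → c = 111101000, weight = 5.
  m = 1011 → c = 001111010, weight = 5.
  m = 0111 → c = 010011111, weight = 6.
  m = 1111 → c = 100001101, weight = 4.
Tally weights:
  weight 0: 1 codewords.
  weight 3: 2 codewords.
  weight 4: 5 codewords.
  weight 5: 4 codewords.
  weight 6: 2 codewords.
  weight 7: 2 codewords.
Minimum distance d = smallest w > 0 with A_w > 0 = 3.
Sanity: Σ A_w = 16 = 2^4 = 16 ✓.


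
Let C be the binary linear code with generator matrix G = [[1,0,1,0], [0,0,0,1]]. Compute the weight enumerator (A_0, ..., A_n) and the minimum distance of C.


Weight distribution: A_0 = 1, A_1 = 1, A_2 = 1, A_3 = 1. Minimum distance d = 1.

Enumerate all 2^2 = 4 messages m ∈ F_2^2.
For each, compute codeword c = mG in F_2^4, then tally its weight.
  m = 00 → c = 0000, weight = 0.
  m = 10 → c = 1010, weight = 2.
  m = 01 → c = 0001, weight = 1.
  m = 11 → c = 1011, weight = 3.
Tally weights:
  weight 0: 1 codewords.
  weight 1: 1 codewords.
  weight 2: 1 codewords.
  weight 3: 1 codewords.
Minimum distance d = smallest w > 0 with A_w > 0 = 1.
Sanity: Σ A_w = 4 = 2^2 = 4 ✓.


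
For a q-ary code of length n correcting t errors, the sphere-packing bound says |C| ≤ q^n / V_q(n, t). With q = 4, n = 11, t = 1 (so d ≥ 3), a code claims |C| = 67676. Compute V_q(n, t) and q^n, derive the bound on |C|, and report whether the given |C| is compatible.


V_q(n, t) = 34, q^n = 4194304, Hamming bound = 123361, |C| = 67676 ≤ bound (satisfied).

Step 1: Compute V_q(n, t) = Σ_{j=0}^1 C(n, j) (q−1)^j.
  j = 0: C(11,0)·(3)^0 = 1·1 = 1.
  j = 1: C(11,1)·(3)^1 = 11·3 = 33.
  V_q(n, t) = 1 + 33 = 34.
Step 2: q^n = 4^11 = 4194304.
Step 3: Hamming bound ⌊q^n / V_q(n,t)⌋ = ⌊4194304/34⌋ = 123361.
Step 4: Compare |C| = 67676 to 123361: satisfied.
The claimed |C| lies below the Hamming bound.


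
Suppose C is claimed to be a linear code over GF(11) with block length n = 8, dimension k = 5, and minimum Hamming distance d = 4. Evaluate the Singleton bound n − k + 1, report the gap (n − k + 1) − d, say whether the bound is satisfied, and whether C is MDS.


Singleton RHS = n − k + 1 = 4, slack = 0, bound satisfied, MDS.

Singleton bound: d ≤ n − k + 1.
Here n = 8, k = 5, so n − k + 1 = 4.
Given d = 4, check d ≤ 4: YES.
Slack = (n − k + 1) − d = 0.
The code is MDS (slack = 0).
Description: the claimed parameters are [8, 5, 4]_11; such a code would be MDS (meets Singleton bound).


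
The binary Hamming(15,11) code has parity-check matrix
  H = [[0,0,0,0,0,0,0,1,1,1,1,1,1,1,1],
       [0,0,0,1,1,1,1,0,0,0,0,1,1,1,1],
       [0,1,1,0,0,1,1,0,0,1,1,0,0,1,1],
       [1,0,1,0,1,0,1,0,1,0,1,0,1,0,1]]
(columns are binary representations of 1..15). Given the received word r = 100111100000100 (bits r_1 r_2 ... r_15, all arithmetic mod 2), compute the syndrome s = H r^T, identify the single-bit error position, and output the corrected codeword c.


s = (1, 1, 0, 0)^T, error position = 12, corrected codeword c = 100111100001100

Compute s = H r^T mod 2 one row at a time:
  s_1 = 0 + 0 + 0 + 0 + 0 + 1 + 0 + 0 = 1 ≡ 1 (mod 2).
  s_2 = 1 + 1 + 1 + 1 + 0 + 1 + 0 + 0 = 5 ≡ 1 (mod 2).
  s_3 = 0 + 0 + 1 + 1 + 0 + 0 + 0 + 0 = 2 ≡ 0 (mod 2).
  s_4 = 1 + 0 + 1 + 1 + 0 + 0 + 1 + 0 = 4 ≡ 0 (mod 2).
s = (1, 1, 0, 0)^T — this equals column 12 of H (binary 1100), so error is at position 12.
Correct: flip bit 12 of r = 100111100000100 to get c = 100111100001100.


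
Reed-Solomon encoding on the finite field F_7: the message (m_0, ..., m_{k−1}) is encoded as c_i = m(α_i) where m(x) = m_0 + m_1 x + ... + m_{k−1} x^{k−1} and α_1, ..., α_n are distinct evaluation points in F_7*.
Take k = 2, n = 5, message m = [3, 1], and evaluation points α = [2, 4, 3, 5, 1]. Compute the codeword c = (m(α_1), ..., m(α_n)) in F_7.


c = [5, 0, 6, 1, 4]

Message polynomial: m(x) = 3 + 1·x (mod 7).
For each evaluation point α_i, compute m(α_i) mod 7:
  α_1 = 2: Horner steps 1 → 5, so m(2) = 5.
  α_2 = 4: Horner steps 1 → 0, so m(4) = 0.
  α_3 = 3: Horner steps 1 → 6, so m(3) = 6.
  α_4 = 5: Horner steps 1 → 1, so m(5) = 1.
  α_5 = 1: Horner steps 1 → 4, so m(1) = 4.
Codeword c = [5, 0, 6, 1, 4] ∈ F_7^5.


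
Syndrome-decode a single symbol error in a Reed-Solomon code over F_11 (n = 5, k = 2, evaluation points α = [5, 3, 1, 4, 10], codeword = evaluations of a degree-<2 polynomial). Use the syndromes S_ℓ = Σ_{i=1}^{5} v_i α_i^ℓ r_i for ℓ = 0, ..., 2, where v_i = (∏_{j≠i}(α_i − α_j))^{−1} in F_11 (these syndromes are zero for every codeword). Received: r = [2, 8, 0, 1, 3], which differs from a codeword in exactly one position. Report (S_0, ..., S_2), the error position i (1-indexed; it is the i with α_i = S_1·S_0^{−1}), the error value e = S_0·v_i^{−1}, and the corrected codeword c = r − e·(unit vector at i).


S = (2, 10, 6), error at position 1, error magnitude e = 8, c = [5, 8, 0, 1, 3].

Step 1: column multipliers v_i = (∏_{j≠i}(α_i − α_j))^{−1} mod 11.
  i = 1 (α = 5): (5−3)(5−1)(5−4)(5−10) = 2·4·1·(−5) = −40 ≡ 4, so v_1 = 4^{−1} = 3 (mod 11).
  i = 2 (α = 3): (3−5)(3−1)(3−4)(3−10) = (−2)·2·(−1)·(−7) = −28 ≡ 5, so v_2 = 5^{−1} = 9 (mod 11).
  i = 3 (α = 1): (1−5)(1−3)(1−4)(1−10) = (−4)·(−2)·(−3)·(−9) = 216 ≡ 7, so v_3 = 7^{−1} = 8 (mod 11).
  i = 4 (α = 4): (4−5)(4−3)(4−1)(4−10) = (−1)·1·3·(−6) = 18 ≡ 7, so v_4 = 7^{−1} = 8 (mod 11).
  i = 5 (α = 10): (10−5)(10−3)(10−1)(10−4) = 5·7·9·6 = 1890 ≡ 9, so v_5 = 9^{−1} = 5 (mod 11).
  v = [3, 9, 8, 8, 5].
Step 2: syndromes of r = [2, 8, 0, 1, 3] (all sums mod 11).
  S_0 = Σ v_i r_i = 3·2 + 9·8 + 8·0 + 8·1 + 5·3 = 101 ≡ 2.
  S_1 = Σ v_i α_i r_i = 3·5·2 + 9·3·8 + 8·1·0 + 8·4·1 + 5·10·3 = 428 ≡ 10.
  α_i^2 mod 11 = [3, 9, 1, 5, 1].
  S_2 = Σ v_i α_i^2 r_i = 3·3·2 + 9·9·8 + 8·1·0 + 8·5·1 + 5·1·3 = 721 ≡ 6.
  S = (2, 10, 6) ≠ 0, so r is not a codeword (an error is present).
Step 3: locate the error. For a single error e at position i, S_ℓ = v_i·e·α_i^ℓ, so α_err = S_1/S_0.
  S_0^{−1} = 2^{−1} = 6 (mod 11), so α_err = 10·6 = 60 ≡ 5 = α_1. Error position i = 1.
  Consistency check: S_2/S_1 = 6·10 = 60 ≡ 5 = α_err ✓ (single-error assumption holds).
Step 4: error magnitude e = S_0/v_1 = S_0·∏_{j≠1}(α_1 − α_j) = 2·4 = 8 ≡ 8 (mod 11).
Step 5: correct position 1: c_1 = r_1 − e = 2 − 8 ≡ 5 (mod 11). Hence c = [5, 8, 0, 1, 3].
  Check: interpolating c through the α_i gives m(x) = 7 + 4·x (degree < 2) with m(α_i) = c_i for every i, so c is indeed a codeword.


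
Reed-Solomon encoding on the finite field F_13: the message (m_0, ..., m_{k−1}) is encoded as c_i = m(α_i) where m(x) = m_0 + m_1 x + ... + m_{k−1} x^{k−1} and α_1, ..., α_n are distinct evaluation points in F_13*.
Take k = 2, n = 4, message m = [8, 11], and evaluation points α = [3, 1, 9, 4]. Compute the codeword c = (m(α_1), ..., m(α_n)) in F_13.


c = [2, 6, 3, 0]

Message polynomial: m(x) = 8 + 11·x (mod 13).
For each evaluation point α_i, compute m(α_i) mod 13:
  α_1 = 3: Horner steps 11 → 2, so m(3) = 2.
  α_2 = 1: Horner steps 11 → 6, so m(1) = 6.
  α_3 = 9: Horner steps 11 → 3, so m(9) = 3.
  α_4 = 4: Horner steps 11 → 0, so m(4) = 0.
Codeword c = [2, 6, 3, 0] ∈ F_13^4.


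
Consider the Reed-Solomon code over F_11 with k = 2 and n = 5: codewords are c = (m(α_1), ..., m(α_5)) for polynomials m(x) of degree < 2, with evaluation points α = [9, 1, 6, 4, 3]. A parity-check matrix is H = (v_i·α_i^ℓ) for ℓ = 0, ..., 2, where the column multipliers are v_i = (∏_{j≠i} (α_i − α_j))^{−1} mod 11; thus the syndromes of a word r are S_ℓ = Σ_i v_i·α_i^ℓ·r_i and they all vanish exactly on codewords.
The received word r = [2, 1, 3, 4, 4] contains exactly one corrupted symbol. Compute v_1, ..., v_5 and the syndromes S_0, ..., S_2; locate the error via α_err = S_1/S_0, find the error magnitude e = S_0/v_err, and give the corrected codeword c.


S = (6, 2, 8), error at position 4, error magnitude e = 4, c = [2, 1, 3, 0, 4].

Step 1: column multipliers v_i = (∏_{j≠i}(α_i − α_j))^{−1} mod 11.
  i = 1 (α = 9): (9−1)(9−6)(9−4)(9−3) = 8·3·5·6 = 720 ≡ 5, so v_1 = 5^{−1} = 9 (mod 11).
  i = 2 (α = 1): (1−9)(1−6)(1−4)(1−3) = (−8)·(−5)·(−3)·(−2) = 240 ≡ 9, so v_2 = 9^{−1} = 5 (mod 11).
  i = 3 (α = 6): (6−9)(6−1)(6−4)(6−3) = (−3)·5·2·3 = −90 ≡ 9, so v_3 = 9^{−1} = 5 (mod 11).
  i = 4 (α = 4): (4−9)(4−1)(4−6)(4−3) = (−5)·3·(−2)·1 = 30 ≡ 8, so v_4 = 8^{−1} = 7 (mod 11).
  i = 5 (α = 3): (3−9)(3−1)(3−6)(3−4) = (−6)·2·(−3)·(−1) = −36 ≡ 8, so v_5 = 8^{−1} = 7 (mod 11).
  v = [9, 5, 5, 7, 7].
Step 2: syndromes of r = [2, 1, 3, 4, 4] (all sums mod 11).
  S_0 = Σ v_i r_i = 9·2 + 5·1 + 5·3 + 7·4 + 7·4 = 94 ≡ 6.
  S_1 = Σ v_i α_i r_i = 9·9·2 + 5·1·1 + 5·6·3 + 7·4·4 + 7·3·4 = 453 ≡ 2.
  α_i^2 mod 11 = [4, 1, 3, 5, 9].
  S_2 = Σ v_i α_i^2 r_i = 9·4·2 + 5·1·1 + 5·3·3 + 7·5·4 + 7·9·4 = 514 ≡ 8.
  S = (6, 2, 8) ≠ 0, so r is not a codeword (an error is present).
Step 3: locate the error. For a single error e at position i, S_ℓ = v_i·e·α_i^ℓ, so α_err = S_1/S_0.
  S_0^{−1} = 6^{−1} = 2 (mod 11), so α_err = 2·2 = 4 ≡ 4 = α_4. Error position i = 4.
  Consistency check: S_2/S_1 = 8·6 = 48 ≡ 4 = α_err ✓ (single-error assumption holds).
Step 4: error magnitude e = S_0/v_4 = S_0·∏_{j≠4}(α_4 − α_j) = 6·8 = 48 ≡ 4 (mod 11).
Step 5: correct position 4: c_4 = r_4 − e = 4 − 4 ≡ 0 (mod 11). Hence c = [2, 1, 3, 0, 4].
  Check: interpolating c through the α_i gives m(x) = 5 + 7·x (degree < 2) with m(α_i) = c_i for every i, so c is indeed a codeword.


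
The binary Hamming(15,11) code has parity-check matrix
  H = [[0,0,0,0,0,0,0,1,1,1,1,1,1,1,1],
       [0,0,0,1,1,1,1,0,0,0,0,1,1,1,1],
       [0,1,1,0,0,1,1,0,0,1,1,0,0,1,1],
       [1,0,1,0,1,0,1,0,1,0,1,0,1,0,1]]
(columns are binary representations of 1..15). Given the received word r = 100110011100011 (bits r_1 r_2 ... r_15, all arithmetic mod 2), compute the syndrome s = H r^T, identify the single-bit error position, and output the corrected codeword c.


s = (1, 0, 1, 0)^T, error position = 10, corrected codeword c = 100110011000011

Compute s = H r^T mod 2 one row at a time:
  s_1 = 1 + 1 + 1 + 0 + 0 + 0 + 1 + 1 = 5 ≡ 1 (mod 2).
  s_2 = 1 + 1 + 0 + 0 + 0 + 0 + 1 + 1 = 4 ≡ 0 (mod 2).
  s_3 = 0 + 0 + 0 + 0 + 1 + 0 + 1 + 1 = 3 ≡ 1 (mod 2).
  s_4 = 1 + 0 + 1 + 0 + 1 + 0 + 0 + 1 = 4 ≡ 0 (mod 2).
s = (1, 0, 1, 0)^T — this equals column 10 of H (binary 1010), so error is at position 10.
Correct: flip bit 10 of r = 100110011100011 to get c = 100110011000011.


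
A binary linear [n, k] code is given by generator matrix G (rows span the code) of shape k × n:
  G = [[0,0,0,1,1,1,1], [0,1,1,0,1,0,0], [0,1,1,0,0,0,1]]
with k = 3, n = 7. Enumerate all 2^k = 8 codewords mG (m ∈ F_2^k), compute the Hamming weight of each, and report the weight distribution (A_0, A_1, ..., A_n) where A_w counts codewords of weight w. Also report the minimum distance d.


Weight distribution: A_0 = 1, A_2 = 2, A_3 = 2, A_4 = 1, A_5 = 2. Minimum distance d = 2.

Enumerate all 2^3 = 8 messages m ∈ F_2^3.
For each, compute codeword c = mG in F_2^7, then tally its weight.
  m = 000 → c = 0000000, weight = 0.
  m = 100 → c = 0001111, weight = 4.
  m = 010 → c = 0110100, weight = 3.
  m = 110 → c = 0111011, weight = 5.
  m = 001 → c = 0110001, weight = 3.
  m = 101 → c = 0111110, weight = 5.
  m = 011 → c = 0000101, weight = 2.
  m = 111 → c = 0001010, weight = 2.
Tally weights:
  weight 0: 1 codewords.
  weight 2: 2 codewords.
  weight 3: 2 codewords.
  weight 4: 1 codewords.
  weight 5: 2 codewords.
Minimum distance d = smallest w > 0 with A_w > 0 = 2.
Sanity: Σ A_w = 8 = 2^3 = 8 ✓.


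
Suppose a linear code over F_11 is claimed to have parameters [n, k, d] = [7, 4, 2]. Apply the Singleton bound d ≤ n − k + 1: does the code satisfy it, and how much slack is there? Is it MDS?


Singleton RHS = n − k + 1 = 4, slack = 2, bound satisfied, not MDS.

Singleton bound: d ≤ n − k + 1.
Here n = 7, k = 4, so n − k + 1 = 4.
Given d = 2, check d ≤ 4: YES.
Slack = (n − k + 1) − d = 2.
The code is NOT MDS (slack = 2 > 0).
Description: the claimed parameters are [7, 4, 2]_11; such a code would be non-MDS.


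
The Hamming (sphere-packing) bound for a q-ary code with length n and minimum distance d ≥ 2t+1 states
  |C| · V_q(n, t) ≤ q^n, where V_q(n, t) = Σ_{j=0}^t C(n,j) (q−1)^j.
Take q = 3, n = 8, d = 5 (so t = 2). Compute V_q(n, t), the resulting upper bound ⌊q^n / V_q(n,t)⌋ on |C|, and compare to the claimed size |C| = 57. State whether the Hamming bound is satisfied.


V_q(n, t) = 129, q^n = 6561, Hamming bound = 50, |C| = 57 > bound (violated).

Step 1: Compute V_q(n, t) = Σ_{j=0}^2 C(n, j) (q−1)^j.
  j = 0: C(8,0)·(2)^0 = 1·1 = 1.
  j = 1: C(8,1)·(2)^1 = 8·2 = 16.
  j = 2: C(8,2)·(2)^2 = 28·4 = 112.
  V_q(n, t) = 1 + 16 + 112 = 129.
Step 2: q^n = 3^8 = 6561.
Step 3: Hamming bound ⌊q^n / V_q(n,t)⌋ = ⌊6561/129⌋ = 50.
Step 4: Compare |C| = 57 to 50: violated.
The claimed |C| lies above the Hamming bound, so no 3-ary code of length 8 with d ≥ 5 can have 57 codewords.


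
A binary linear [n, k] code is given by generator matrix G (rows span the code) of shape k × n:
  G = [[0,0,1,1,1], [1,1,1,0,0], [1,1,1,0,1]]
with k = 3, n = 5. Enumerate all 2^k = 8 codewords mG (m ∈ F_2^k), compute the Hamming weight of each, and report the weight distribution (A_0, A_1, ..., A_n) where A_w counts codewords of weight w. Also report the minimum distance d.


Weight distribution: A_0 = 1, A_1 = 1, A_2 = 1, A_3 = 3, A_4 = 2. Minimum distance d = 1.

Enumerate all 2^3 = 8 messages m ∈ F_2^3.
For each, compute codeword c = mG in F_2^5, then tally its weight.
  m = 000 → c = 00000, weight = 0.
  m = 100 → c = 00111, weight = 3.
  m = 010 → c = 11100, weight = 3.
  m = 110 → c = 11011, weight = 4.
  m = 001 → c = 11101, weight = 4.
  m = 101 → c = 11010, weight = 3.
  m = 011 → c = 00001, weight = 1.
  m = 111 → c = 00110, weight = 2.
Tally weights:
  weight 0: 1 codewords.
  weight 1: 1 codewords.
  weight 2: 1 codewords.
  weight 3: 3 codewords.
  weight 4: 2 codewords.
Minimum distance d = smallest w > 0 with A_w > 0 = 1.
Sanity: Σ A_w = 8 = 2^3 = 8 ✓.


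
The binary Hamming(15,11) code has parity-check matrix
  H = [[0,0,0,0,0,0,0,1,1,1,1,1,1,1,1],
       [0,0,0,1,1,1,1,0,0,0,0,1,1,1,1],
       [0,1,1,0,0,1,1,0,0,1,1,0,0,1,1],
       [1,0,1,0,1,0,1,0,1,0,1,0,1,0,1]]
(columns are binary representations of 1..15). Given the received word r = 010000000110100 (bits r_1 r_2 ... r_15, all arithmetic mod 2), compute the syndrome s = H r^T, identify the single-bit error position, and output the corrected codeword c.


s = (1, 1, 1, 0)^T, error position = 14, corrected codeword c = 010000000110110

Compute s = H r^T mod 2 one row at a time:
  s_1 = 0 + 0 + 1 + 1 + 0 + 1 + 0 + 0 = 3 ≡ 1 (mod 2).
  s_2 = 0 + 0 + 0 + 0 + 0 + 1 + 0 + 0 = 1 ≡ 1 (mod 2).
  s_3 = 1 + 0 + 0 + 0 + 1 + 1 + 0 + 0 = 3 ≡ 1 (mod 2).
  s_4 = 0 + 0 + 0 + 0 + 0 + 1 + 1 + 0 = 2 ≡ 0 (mod 2).
s = (1, 1, 1, 0)^T — this equals column 14 of H (binary 1110), so error is at position 14.
Correct: flip bit 14 of r = 010000000110100 to get c = 010000000110110.


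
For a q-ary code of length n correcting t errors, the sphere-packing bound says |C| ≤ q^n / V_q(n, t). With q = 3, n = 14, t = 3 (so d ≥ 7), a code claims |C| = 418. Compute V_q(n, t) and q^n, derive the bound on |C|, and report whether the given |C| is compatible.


V_q(n, t) = 3305, q^n = 4782969, Hamming bound = 1447, |C| = 418 ≤ bound (satisfied).

Step 1: Compute V_q(n, t) = Σ_{j=0}^3 C(n, j) (q−1)^j.
  j = 0: C(14,0)·(2)^0 = 1·1 = 1.
  j = 1: C(14,1)·(2)^1 = 14·2 = 28.
  j = 2: C(14,2)·(2)^2 = 91·4 = 364.
  j = 3: C(14,3)·(2)^3 = 364·8 = 2912.
  V_q(n, t) = 1 + 28 + 364 + 2912 = 3305.
Step 2: q^n = 3^14 = 4782969.
Step 3: Hamming bound ⌊q^n / V_q(n,t)⌋ = ⌊4782969/3305⌋ = 1447.
Step 4: Compare |C| = 418 to 1447: satisfied.
The claimed |C| lies below the Hamming bound.


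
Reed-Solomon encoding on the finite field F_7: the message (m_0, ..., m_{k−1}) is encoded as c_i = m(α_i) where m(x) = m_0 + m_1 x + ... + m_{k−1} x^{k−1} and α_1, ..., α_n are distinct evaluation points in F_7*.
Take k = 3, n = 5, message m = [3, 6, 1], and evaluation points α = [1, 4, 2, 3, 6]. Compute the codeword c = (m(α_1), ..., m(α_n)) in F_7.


c = [3, 1, 5, 2, 5]

Message polynomial: m(x) = 3 + 6·x + 1·x^2 (mod 7).
For each evaluation point α_i, compute m(α_i) mod 7:
  α_1 = 1: Horner steps 1 → 0 → 3, so m(1) = 3.
  α_2 = 4: Horner steps 1 → 3 → 1, so m(4) = 1.
  α_3 = 2: Horner steps 1 → 1 → 5, so m(2) = 5.
  α_4 = 3: Horner steps 1 → 2 → 2, so m(3) = 2.
  α_5 = 6: Horner steps 1 → 5 → 5, so m(6) = 5.
Codeword c = [3, 1, 5, 2, 5] ∈ F_7^5.


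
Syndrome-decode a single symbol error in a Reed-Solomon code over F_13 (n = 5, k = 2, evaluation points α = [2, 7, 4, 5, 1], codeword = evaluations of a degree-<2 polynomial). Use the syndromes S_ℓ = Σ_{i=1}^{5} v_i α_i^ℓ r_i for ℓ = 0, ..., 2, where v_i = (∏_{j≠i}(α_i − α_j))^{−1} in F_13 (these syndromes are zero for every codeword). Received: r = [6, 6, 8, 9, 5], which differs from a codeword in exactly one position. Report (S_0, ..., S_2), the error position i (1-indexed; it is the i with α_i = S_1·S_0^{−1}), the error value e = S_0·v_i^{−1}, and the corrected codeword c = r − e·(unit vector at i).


S = (9, 11, 12), error at position 2, error magnitude e = 8, c = [6, 11, 8, 9, 5].

Step 1: column multipliers v_i = (∏_{j≠i}(α_i − α_j))^{−1} mod 13.
  i = 1 (α = 2): (2−7)(2−4)(2−5)(2−1) = (−5)·(−2)·(−3)·1 = −30 ≡ 9, so v_1 = 9^{−1} = 3 (mod 13).
  i = 2 (α = 7): (7−2)(7−4)(7−5)(7−1) = 5·3·2·6 = 180 ≡ 11, so v_2 = 11^{−1} = 6 (mod 13).
  i = 3 (α = 4): (4−2)(4−7)(4−5)(4−1) = 2·(−3)·(−1)·3 = 18 ≡ 5, so v_3 = 5^{−1} = 8 (mod 13).
  i = 4 (α = 5): (5−2)(5−7)(5−4)(5−1) = 3·(−2)·1·4 = −24 ≡ 2, so v_4 = 2^{−1} = 7 (mod 13).
  i = 5 (α = 1): (1−2)(1−7)(1−4)(1−5) = (−1)·(−6)·(−3)·(−4) = 72 ≡ 7, so v_5 = 7^{−1} = 2 (mod 13).
  v = [3, 6, 8, 7, 2].
Step 2: syndromes of r = [6, 6, 8, 9, 5] (all sums mod 13).
  S_0 = Σ v_i r_i = 3·6 + 6·6 + 8·8 + 7·9 + 2·5 = 191 ≡ 9.
  S_1 = Σ v_i α_i r_i = 3·2·6 + 6·7·6 + 8·4·8 + 7·5·9 + 2·1·5 = 869 ≡ 11.
  α_i^2 mod 13 = [4, 10, 3, 12, 1].
  S_2 = Σ v_i α_i^2 r_i = 3·4·6 + 6·10·6 + 8·3·8 + 7·12·9 + 2·1·5 = 1390 ≡ 12.
  S = (9, 11, 12) ≠ 0, so r is not a codeword (an error is present).
Step 3: locate the error. For a single error e at position i, S_ℓ = v_i·e·α_i^ℓ, so α_err = S_1/S_0.
  S_0^{−1} = 9^{−1} = 3 (mod 13), so α_err = 11·3 = 33 ≡ 7 = α_2. Error position i = 2.
  Consistency check: S_2/S_1 = 12·6 = 72 ≡ 7 = α_err ✓ (single-error assumption holds).
Step 4: error magnitude e = S_0/v_2 = S_0·∏_{j≠2}(α_2 − α_j) = 9·11 = 99 ≡ 8 (mod 13).
Step 5: correct position 2: c_2 = r_2 − e = 6 − 8 ≡ 11 (mod 13). Hence c = [6, 11, 8, 9, 5].
  Check: interpolating c through the α_i gives m(x) = 4 + 1·x (degree < 2) with m(α_i) = c_i for every i, so c is indeed a codeword.


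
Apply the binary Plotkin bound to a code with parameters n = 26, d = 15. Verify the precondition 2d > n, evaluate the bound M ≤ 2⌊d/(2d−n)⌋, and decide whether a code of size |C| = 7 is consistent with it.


Plotkin bound M ≤ 6; given |C| = 7 > bound (violated).

Check applicability: 2d = 30, n = 26.
2d − n = 4 > 0, so Plotkin applies.
Compute d/(2d−n) = 15/4 ≈ 3.7500.
⌊d/(2d−n)⌋ = 3.
Plotkin bound: M ≤ 2·3 = 6.
Given |C| = 7, check: VIOLATED.
This |C| is above the Plotkin bound, so no binary code with n = 26, d = 15 and 7 codewords exists.


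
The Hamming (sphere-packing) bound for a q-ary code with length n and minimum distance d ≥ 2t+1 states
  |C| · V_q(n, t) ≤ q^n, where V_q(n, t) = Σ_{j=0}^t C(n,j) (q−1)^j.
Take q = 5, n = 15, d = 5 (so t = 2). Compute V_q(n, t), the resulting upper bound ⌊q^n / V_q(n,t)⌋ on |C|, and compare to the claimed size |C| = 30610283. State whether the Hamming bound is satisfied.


V_q(n, t) = 1741, q^n = 30517578125, Hamming bound = 17528764, |C| = 30610283 > bound (violated).

Step 1: Compute V_q(n, t) = Σ_{j=0}^2 C(n, j) (q−1)^j.
  j = 0: C(15,0)·(4)^0 = 1·1 = 1.
  j = 1: C(15,1)·(4)^1 = 15·4 = 60.
  j = 2: C(15,2)·(4)^2 = 105·16 = 1680.
  V_q(n, t) = 1 + 60 + 1680 = 1741.
Step 2: q^n = 5^15 = 30517578125.
Step 3: Hamming bound ⌊q^n / V_q(n,t)⌋ = ⌊30517578125/1741⌋ = 17528764.
Step 4: Compare |C| = 30610283 to 17528764: violated.
The claimed |C| lies above the Hamming bound, so no 5-ary code of length 15 with d ≥ 5 can have 30610283 codewords.


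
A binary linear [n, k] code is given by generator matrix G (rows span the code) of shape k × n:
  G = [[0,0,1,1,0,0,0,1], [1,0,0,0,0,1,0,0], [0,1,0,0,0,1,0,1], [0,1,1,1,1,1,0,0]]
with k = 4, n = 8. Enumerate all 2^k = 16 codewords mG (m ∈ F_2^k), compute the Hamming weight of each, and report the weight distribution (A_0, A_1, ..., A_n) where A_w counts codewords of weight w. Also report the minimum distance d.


Weight distribution: A_0 = 1, A_1 = 1, A_2 = 1, A_3 = 4, A_4 = 5, A_5 = 3, A_6 = 1. Minimum distance d = 1.

Enumerate all 2^4 = 16 messages m ∈ F_2^4.
For each, compute codeword c = mG in F_2^8, then tally its weight.
  m = 0000 → c = 00000000, weight = 0.
  m = 1000 → c = 00110001, weight = 3.
  m = 0100 → c = 10000100, weight = 2.
  m = 1100 → c = 10110101, weight = 5.
  m = 0010 → c = 01000101, weight = 3.
  m = 1010 → c = 01110100, weight = 4.
  m = 0110 → c = 11000001, weight = 3.
  m = 1110 → c = 11110000, weight = 4.
  m = 0001 → c = 01111100, weight = 5.
  m = 1001 → c = 01001101, weight = 4.
  m = 0101 → c = 11111000, weight = 5.
  m = 1101 → c = 11001001, weight = 4.
  m = 0011 → c = 00111001, weight = 4.
  m = 1011 → c = 00001000, weight = 1.
  m = 0111 → c = 10111101, weight = 6.
  m = 1111 → c = 10001100, weight = 3.
Tally weights:
  weight 0: 1 codewords.
  weight 1: 1 codewords.
  weight 2: 1 codewords.
  weight 3: 4 codewords.
  weight 4: 5 codewords.
  weight 5: 3 codewords.
  weight 6: 1 codewords.
Minimum distance d = smallest w > 0 with A_w > 0 = 1.
Sanity: Σ A_w = 16 = 2^4 = 16 ✓.
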